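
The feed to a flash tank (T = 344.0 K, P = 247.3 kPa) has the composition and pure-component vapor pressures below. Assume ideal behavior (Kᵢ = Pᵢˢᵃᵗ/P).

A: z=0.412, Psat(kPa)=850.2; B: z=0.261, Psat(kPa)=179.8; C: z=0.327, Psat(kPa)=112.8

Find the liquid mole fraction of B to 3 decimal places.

Raoult's law: Kᵢ = Pᵢˢᵃᵗ/P = Pᵢˢᵃᵗ/247.3.
  K_A = 850.2/247.3 = 3.43793, K_B = 179.8/247.3 = 0.72705, K_C = 112.8/247.3 = 0.45613
Newton–Raphson from ψ = 0.5:
  ψ = 0.500: g = 0.1259, g' = -0.706 → ψ = 0.678
  ψ = 0.678: g = 0.0093, g' = -0.620 → ψ = 0.693
Converged at ψ = 0.693.
Compositions from xᵢ = zᵢ/(1+ψ(Kᵢ−1)), yᵢ = Kᵢxᵢ:
  A: x = 0.153, y = 0.527
  B: x = 0.322, y = 0.234
  C: x = 0.525, y = 0.239

x_B = 0.322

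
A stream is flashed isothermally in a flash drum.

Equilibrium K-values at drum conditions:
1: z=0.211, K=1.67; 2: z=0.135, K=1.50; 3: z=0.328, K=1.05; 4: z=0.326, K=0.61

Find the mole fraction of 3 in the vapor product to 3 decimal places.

Iterate (Newton) starting at V/F = 0.5:
  V/F = 0.500: g = 0.0180, g' = -0.152 → V/F = 0.618
Converged at V/F = 0.618.
Compositions from xᵢ = zᵢ/(1+V/F(Kᵢ−1)), yᵢ = Kᵢxᵢ:
  1: x = 0.149, y = 0.249
  2: x = 0.103, y = 0.155
  3: x = 0.318, y = 0.334
  4: x = 0.429, y = 0.262

y_3 = 0.334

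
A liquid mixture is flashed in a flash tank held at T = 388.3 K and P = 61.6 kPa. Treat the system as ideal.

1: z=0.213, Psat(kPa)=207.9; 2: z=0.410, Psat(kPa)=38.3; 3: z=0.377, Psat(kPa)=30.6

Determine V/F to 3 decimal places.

V/F = 0.154

Raoult's law: Kᵢ = Pᵢˢᵃᵗ/P = Pᵢˢᵃᵗ/61.6.
  K_1 = 207.9/61.6 = 3.37500, K_2 = 38.3/61.6 = 0.62175, K_3 = 30.6/61.6 = 0.49675
Rachford–Rice: g(V/F) = Σ zᵢ(Kᵢ−1)/(1+V/F(Kᵢ−1)) = 0.
g(0) = ΣzᵢKᵢ − 1 = 0.161 and g(1) = 1 − Σzᵢ/Kᵢ = -0.481, so a root lies in (0, 1).
Newton iteration, V/F⁰ = 0.5:
  V/F = 0.500: g = -0.2135, g' = -0.511 → V/F = 0.082
  V/F = 0.082: g = 0.0655, g' = -1.008 → V/F = 0.147
  V/F = 0.147: g = 0.0059, g' = -0.837 → V/F = 0.154
Converged at V/F = 0.154.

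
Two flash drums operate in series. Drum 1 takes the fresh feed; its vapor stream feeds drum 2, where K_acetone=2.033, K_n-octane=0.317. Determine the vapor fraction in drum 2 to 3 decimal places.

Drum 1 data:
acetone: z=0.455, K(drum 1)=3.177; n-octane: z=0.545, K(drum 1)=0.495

Drum 1:
Material balance + equilibrium reduce to Σ zᵢ(Kᵢ−1)/(1+ψ₁(Kᵢ−1)) = 0.
Check two-phase: ΣzᵢKᵢ = 1.715 > 1 and Σzᵢ/Kᵢ = 1.244 > 1, so g(0) = 0.715 > 0 and g(1) = -0.244 < 0.
Binary case is linear: z₁(K₁−1)(1+ψ₁(K₂−1)) + z₂(K₂−1)(1+ψ₁(K₁−1)) = 0
⇒ ψ₁ = [z₁(K₁−1)+z₂(K₂−1)] / [−(K₁−1)(K₂−1)] = 0.7153/1.0994 = 0.651
Drum-1 compositions:
  acetone: x = 0.188, y = 0.598
  n-octane: x = 0.812, y = 0.402
Drum-2 feed = drum-1 vapor: z₂ = (0.5982, 0.4018).
Drum 2:
Let ψ₂ = V/F and solve Σ zᵢ(Kᵢ−1)/(1+ψ₂(Kᵢ−1)) = 0.
Feasibility: ΣzᵢKᵢ = 1.344, Σzᵢ/Kᵢ = 1.562 — both > 1, two phases present.
Binary case is linear: z₁(K₁−1)(1+ψ₂(K₂−1)) + z₂(K₂−1)(1+ψ₂(K₁−1)) = 0
⇒ ψ₂ = [z₁(K₁−1)+z₂(K₂−1)] / [−(K₁−1)(K₂−1)] = 0.3435/0.7055 = 0.487
  acetone: x = 0.398, y = 0.809
  n-octane: x = 0.602, y = 0.191

V/F (drum 2) = 0.487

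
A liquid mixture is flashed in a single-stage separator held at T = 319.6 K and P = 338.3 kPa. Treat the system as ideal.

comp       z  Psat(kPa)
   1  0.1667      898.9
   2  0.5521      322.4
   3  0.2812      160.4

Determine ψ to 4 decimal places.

Raoult's law: Kᵢ = Pᵢˢᵃᵗ/P = Pᵢˢᵃᵗ/338.3.
  K_1 = 898.9/338.3 = 2.657109, K_2 = 322.4/338.3 = 0.953000, K_3 = 160.4/338.3 = 0.474135
Rachford–Rice: g(ψ) = Σ zᵢ(Kᵢ−1)/(1+ψ(Kᵢ−1)) = 0.
g(0) = ΣzᵢKᵢ − 1 = 0.1024 and g(1) = 1 − Σzᵢ/Kᵢ = -0.2351, so a root lies in (0, 1).
Newton iteration, ψ⁰ = 0.5:
  ψ = 0.5000: g = -0.07613, g' = -0.2813 → ψ = 0.2294
  ψ = 0.2294: g = 0.00576, g' = -0.3421 → ψ = 0.2462
  ψ = 0.2462: g = 0.00006, g' = -0.3348 → ψ = 0.2464
Converged at ψ = 0.2464.

ψ = 0.2464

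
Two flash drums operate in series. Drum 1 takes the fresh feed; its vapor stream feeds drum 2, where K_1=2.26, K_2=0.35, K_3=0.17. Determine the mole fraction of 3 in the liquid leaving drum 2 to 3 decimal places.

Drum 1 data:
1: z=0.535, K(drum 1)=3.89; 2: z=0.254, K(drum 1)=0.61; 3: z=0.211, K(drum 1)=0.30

Drum 1:
Material balance + equilibrium reduce to Σ zᵢ(Kᵢ−1)/(1+ψ₁(Kᵢ−1)) = 0.
Check two-phase: ΣzᵢKᵢ = 2.299 > 1 and Σzᵢ/Kᵢ = 1.257 > 1, so g(0) = 1.299 > 0 and g(1) = -0.257 < 0.
Newton–Raphson from ψ₁ = 0.59:
  ψ₁ = 0.590: g = 0.1913, g' = -0.976 → ψ₁ = 0.786
  ψ₁ = 0.786: g = 0.0014, g' = -1.009 → ψ₁ = 0.787
Converged at ψ₁ = 0.787.
Drum-1 compositions:
  1: x = 0.163, y = 0.635
  2: x = 0.367, y = 0.224
  3: x = 0.470, y = 0.141
Drum-2 feed = drum-1 vapor: z₂ = (0.6354, 0.2236, 0.1410).
Drum 2:
Iterate (Newton) starting at ψ₂ = 0.47:
  ψ₂ = 0.470: g = 0.1016, g' = -0.855 → ψ₂ = 0.589
  ψ₂ = 0.589: g = -0.0048, g' = -0.952 → ψ₂ = 0.584
Converged at ψ₂ = 0.584.
  1: x = 0.366, y = 0.827
  2: x = 0.360, y = 0.126
  3: x = 0.274, y = 0.047

x_3 (drum 2) = 0.274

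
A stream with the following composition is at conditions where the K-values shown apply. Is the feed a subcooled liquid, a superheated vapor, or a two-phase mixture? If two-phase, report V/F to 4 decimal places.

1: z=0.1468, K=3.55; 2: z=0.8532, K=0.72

two-phase, V/F = 0.1897

ΣzᵢKᵢ = 1.1354; Σzᵢ/Kᵢ = 1.2264.
Both exceed 1, so a two-phase solution exists.
Rachford–Rice: g(ψ) = Σ zᵢ(Kᵢ−1)/(1+ψ(Kᵢ−1)) = 0.
Iterate (Newton) starting at ψ = 0.5:
  ψ = 0.5000: g = -0.11324, g' = -0.2749 → ψ = 0.0880
  ψ = 0.0880: g = 0.06078, g' = -0.7070 → ψ = 0.1740
  ψ = 0.1740: g = 0.00816, g' = -0.5319 → ψ = 0.1893
  ψ = 0.1893: g = 0.00018, g' = -0.5087 → ψ = 0.1897
Converged at ψ = 0.1897.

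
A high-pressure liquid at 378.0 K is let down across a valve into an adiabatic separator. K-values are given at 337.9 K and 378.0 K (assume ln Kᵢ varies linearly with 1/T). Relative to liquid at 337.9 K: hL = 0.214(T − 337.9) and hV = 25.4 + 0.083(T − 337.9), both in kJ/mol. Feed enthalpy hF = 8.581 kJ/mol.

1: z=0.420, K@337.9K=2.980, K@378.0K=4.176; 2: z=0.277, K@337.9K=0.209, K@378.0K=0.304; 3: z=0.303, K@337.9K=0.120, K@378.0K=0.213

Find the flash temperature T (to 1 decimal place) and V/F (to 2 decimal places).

T = 348.7 K, V/F = 0.26

Adiabatic flash: solve Rachford–Rice at each trial T, then check hF = ψ·hV(T) + (1−ψ)·hL(T).
  T = 337.9 K: K = (2.980, 0.209, 0.120), RR gives ψ = 0.208, H_out = 5.290 kJ/mol
  T = 378.0 K: K = (4.176, 0.304, 0.213), RR gives ψ = 0.381, H_out = 16.266 kJ/mol
  T = 357.9 K: K = (3.560, 0.255, 0.162), RR gives ψ = 0.302, H_out = 11.162 kJ/mol
  T = 347.9 K: K = (3.265, 0.231, 0.140), RR gives ψ = 0.258, H_out = 8.357 kJ/mol
  T = 352.9 K: K = (3.411, 0.243, 0.151), RR gives ψ = 0.281, H_out = 9.787 kJ/mol
  T = 350.4 K: K = (3.338, 0.237, 0.146), RR gives ψ = 0.270, H_out = 9.079 kJ/mol
  T = 349.1 K: K = (3.300, 0.234, 0.143), RR gives ψ = 0.264, H_out = 8.706 kJ/mol
Linear interpolation between T = 347.9 (H_out = 8.357) and T = 349.1 (H_out = 8.706) on hF = 8.581 gives T ≈ 348.7 K, at which ψ = 0.26.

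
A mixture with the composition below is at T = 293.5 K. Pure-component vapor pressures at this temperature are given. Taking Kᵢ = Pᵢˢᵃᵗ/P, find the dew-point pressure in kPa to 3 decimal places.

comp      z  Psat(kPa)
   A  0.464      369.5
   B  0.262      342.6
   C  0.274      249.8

Pdew = 320.783 kPa

At the dew point ψ → 1, so Σzᵢ/Kᵢ = 1 with Kᵢ = Pᵢˢᵃᵗ/P ⇒ 1/P = Σzᵢ/Pᵢˢᵃᵗ.
1/P = 0.464/369.5 + 0.262/342.6 + 0.274/249.8 = 0.003117 ⇒ P = 320.783 kPa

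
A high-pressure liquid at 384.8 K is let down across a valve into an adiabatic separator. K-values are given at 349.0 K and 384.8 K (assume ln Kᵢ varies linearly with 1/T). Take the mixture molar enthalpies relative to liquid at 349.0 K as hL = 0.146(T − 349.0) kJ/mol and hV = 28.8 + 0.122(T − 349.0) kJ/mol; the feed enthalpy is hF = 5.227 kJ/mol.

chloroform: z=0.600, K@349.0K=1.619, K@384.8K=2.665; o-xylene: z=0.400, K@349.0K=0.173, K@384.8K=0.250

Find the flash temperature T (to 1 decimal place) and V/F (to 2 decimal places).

Adiabatic flash: solve Rachford–Rice at each trial T, then check hF = ψ·hV(T) + (1−ψ)·hL(T).
  T = 349.0 K: K = (1.619, 0.173), RR gives ψ = 0.079, H_out = 2.284 kJ/mol
  T = 384.8 K: K = (2.665, 0.250), RR gives ψ = 0.560, H_out = 20.867 kJ/mol
  T = 366.9 K: K = (2.103, 0.210), RR gives ψ = 0.397, H_out = 13.864 kJ/mol
  T = 357.9 K: K = (1.850, 0.191), RR gives ψ = 0.271, H_out = 9.041 kJ/mol
  T = 353.4 K: K = (1.731, 0.182), RR gives ψ = 0.186, H_out = 5.974 kJ/mol
  T = 351.2 K: K = (1.674, 0.177), RR gives ψ = 0.136, H_out = 4.234 kJ/mol
  T = 352.3 K: K = (1.702, 0.180), RR gives ψ = 0.162, H_out = 5.127 kJ/mol
Linear interpolation between T = 352.3 (H_out = 5.127) and T = 353.4 (H_out = 5.974) on hF = 5.227 gives T ≈ 352.4 K, at which ψ = 0.16.

T = 352.4 K, V/F = 0.16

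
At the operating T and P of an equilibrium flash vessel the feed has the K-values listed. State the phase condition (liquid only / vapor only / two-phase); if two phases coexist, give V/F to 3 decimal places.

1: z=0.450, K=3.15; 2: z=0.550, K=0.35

two-phase, V/F = 0.436

ΣzᵢKᵢ = 1.610; Σzᵢ/Kᵢ = 1.714.
Both exceed 1, so a two-phase solution exists.
Material balance + equilibrium reduce to Σ zᵢ(Kᵢ−1)/(1+ψ(Kᵢ−1)) = 0.
Binary case is linear: z₁(K₁−1)(1+ψ(K₂−1)) + z₂(K₂−1)(1+ψ(K₁−1)) = 0
⇒ ψ = [z₁(K₁−1)+z₂(K₂−1)] / [−(K₁−1)(K₂−1)] = 0.6100/1.3975 = 0.436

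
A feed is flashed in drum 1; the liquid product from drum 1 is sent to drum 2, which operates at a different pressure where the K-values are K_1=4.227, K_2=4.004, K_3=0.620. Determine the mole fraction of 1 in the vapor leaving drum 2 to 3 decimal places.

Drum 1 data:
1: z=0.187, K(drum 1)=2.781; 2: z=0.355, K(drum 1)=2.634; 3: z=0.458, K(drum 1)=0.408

y_1 (drum 2) = 0.151

Drum 1:
Newton iteration, ψ₁⁰ = 0.5:
  ψ₁ = 0.500: g = 0.1103, g' = -0.777 → ψ₁ = 0.642
  ψ₁ = 0.642: g = 0.0012, g' = -0.773 → ψ₁ = 0.643
Converged at ψ₁ = 0.643.
Drum-1 compositions:
  1: x = 0.087, y = 0.242
  2: x = 0.173, y = 0.456
  3: x = 0.740, y = 0.302
Drum-2 feed = drum-1 liquid: z₂ = (0.0871, 0.1731, 0.7398).
Drum 2:
Rachford–Rice: g(ψ₂) = Σ zᵢ(Kᵢ−1)/(1+ψ₂(Kᵢ−1)) = 0.
Feasibility: ΣzᵢKᵢ = 1.520, Σzᵢ/Kᵢ = 1.257 — both > 1, two phases present.
Newton–Raphson from ψ₂ = 0.42:
  ψ₂ = 0.420: g = 0.0147, g' = -0.620 → ψ₂ = 0.444
Converged at ψ₂ = 0.444.
  1: x = 0.036, y = 0.151
  2: x = 0.074, y = 0.297
  3: x = 0.890, y = 0.552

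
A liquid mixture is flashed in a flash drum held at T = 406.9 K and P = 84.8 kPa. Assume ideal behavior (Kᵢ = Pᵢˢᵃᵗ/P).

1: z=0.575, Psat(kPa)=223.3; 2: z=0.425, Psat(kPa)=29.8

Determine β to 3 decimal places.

β = 0.626

Raoult's law: Kᵢ = Pᵢˢᵃᵗ/P = Pᵢˢᵃᵗ/84.8.
  K_1 = 223.3/84.8 = 2.63325, K_2 = 29.8/84.8 = 0.35142
Material balance + equilibrium reduce to Σ zᵢ(Kᵢ−1)/(1+β(Kᵢ−1)) = 0.
Check two-phase: ΣzᵢKᵢ = 1.663 > 1 and Σzᵢ/Kᵢ = 1.428 > 1, so g(0) = 0.663 > 0 and g(1) = -0.428 < 0.
Binary case is linear: z₁(K₁−1)(1+β(K₂−1)) + z₂(K₂−1)(1+β(K₁−1)) = 0
⇒ β = [z₁(K₁−1)+z₂(K₂−1)] / [−(K₁−1)(K₂−1)] = 0.6635/1.0593 = 0.626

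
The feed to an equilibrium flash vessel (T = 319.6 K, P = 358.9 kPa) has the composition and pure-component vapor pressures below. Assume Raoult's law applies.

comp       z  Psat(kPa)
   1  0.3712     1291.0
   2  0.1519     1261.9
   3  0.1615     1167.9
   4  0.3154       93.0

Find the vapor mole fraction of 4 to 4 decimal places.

Raoult's law: Kᵢ = Pᵢˢᵃᵗ/P = Pᵢˢᵃᵗ/358.9.
  K_1 = 1291.0/358.9 = 3.597102, K_2 = 1261.9/358.9 = 3.516021, K_3 = 1167.9/358.9 = 3.254110, K_4 = 93.0/358.9 = 0.259125
Rachford–Rice: g(β) = Σ zᵢ(Kᵢ−1)/(1+β(Kᵢ−1)) = 0.
g(0) = ΣzᵢKᵢ − 1 = 1.4766 and g(1) = 1 − Σzᵢ/Kᵢ = -0.4132, so a root lies in (0, 1).
Iterate (Newton) starting at β = 0.5:
  β = 0.5000: g = 0.38865, g' = -1.2806 → β = 0.8035
  β = 0.8035: g = -0.00906, g' = -1.5289 → β = 0.7976
  β = 0.7976: g = -0.00005, g' = -1.5110 → β = 0.7975
Converged at β = 0.7975.
Compositions from xᵢ = zᵢ/(1+β(Kᵢ−1)), yᵢ = Kᵢxᵢ:
  1: x = 0.1209, y = 0.4348
  2: x = 0.0505, y = 0.1776
  3: x = 0.0577, y = 0.1878
  4: x = 0.7709, y = 0.1998

y_4 = 0.1998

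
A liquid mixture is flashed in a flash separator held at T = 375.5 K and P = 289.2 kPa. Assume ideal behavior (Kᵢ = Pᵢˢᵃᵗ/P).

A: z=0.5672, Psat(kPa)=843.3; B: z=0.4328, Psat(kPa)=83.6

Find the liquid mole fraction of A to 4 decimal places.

x_A = 0.2706

Raoult's law: Kᵢ = Pᵢˢᵃᵗ/P = Pᵢˢᵃᵗ/289.2.
  K_A = 843.3/289.2 = 2.915975, K_B = 83.6/289.2 = 0.289073
Rachford–Rice: g(V/F) = Σ zᵢ(Kᵢ−1)/(1+V/F(Kᵢ−1)) = 0.
g(0) = ΣzᵢKᵢ − 1 = 0.7791 and g(1) = 1 − Σzᵢ/Kᵢ = -0.6917, so a root lies in (0, 1).
Binary case is linear: z₁(K₁−1)(1+V/F(K₂−1)) + z₂(K₂−1)(1+V/F(K₁−1)) = 0
⇒ V/F = [z₁(K₁−1)+z₂(K₂−1)] / [−(K₁−1)(K₂−1)] = 0.77905/1.36212 = 0.5719
Compositions from xᵢ = zᵢ/(1+V/F(Kᵢ−1)), yᵢ = Kᵢxᵢ:
  A: x = 0.2706, y = 0.7892
  B: x = 0.7294, y = 0.2108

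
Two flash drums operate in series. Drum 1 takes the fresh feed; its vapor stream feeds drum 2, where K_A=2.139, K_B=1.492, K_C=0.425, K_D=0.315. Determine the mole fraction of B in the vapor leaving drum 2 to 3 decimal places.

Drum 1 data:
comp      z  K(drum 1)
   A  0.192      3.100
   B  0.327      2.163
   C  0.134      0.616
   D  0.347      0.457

Drum 1:
Let ψ₁ = V/F and solve Σ zᵢ(Kᵢ−1)/(1+ψ₁(Kᵢ−1)) = 0.
Feasibility: ΣzᵢKᵢ = 1.544, Σzᵢ/Kᵢ = 1.190 — both > 1, two phases present.
Newton iteration, ψ₁⁰ = 0.5:
  ψ₁ = 0.500: g = 0.1148, g' = -0.601 → ψ₁ = 0.691
  ψ₁ = 0.691: g = 0.0038, g' = -0.576 → ψ₁ = 0.697
Converged at ψ₁ = 0.697.
Drum-1 compositions:
  A: x = 0.078, y = 0.241
  B: x = 0.181, y = 0.391
  C: x = 0.183, y = 0.113
  D: x = 0.559, y = 0.255
Drum-2 feed = drum-1 vapor: z₂ = (0.2415, 0.3905, 0.1127, 0.2553).
Drum 2:
Material balance + equilibrium reduce to Σ zᵢ(Kᵢ−1)/(1+ψ₂(Kᵢ−1)) = 0.
Check two-phase: ΣzᵢKᵢ = 1.228 > 1 and Σzᵢ/Kᵢ = 1.450 > 1, so g(0) = 0.228 > 0 and g(1) = -0.450 < 0.
Newton iteration, ψ₂⁰ = 0.32:
  ψ₂ = 0.320: g = 0.0642, g' = -0.491 → ψ₂ = 0.451
  ψ₂ = 0.451: g = -0.0014, g' = -0.519 → ψ₂ = 0.448
Converged at ψ₂ = 0.448.
  A: x = 0.160, y = 0.342
  B: x = 0.320, y = 0.477
  C: x = 0.152, y = 0.065
  D: x = 0.368, y = 0.116

y_B (drum 2) = 0.477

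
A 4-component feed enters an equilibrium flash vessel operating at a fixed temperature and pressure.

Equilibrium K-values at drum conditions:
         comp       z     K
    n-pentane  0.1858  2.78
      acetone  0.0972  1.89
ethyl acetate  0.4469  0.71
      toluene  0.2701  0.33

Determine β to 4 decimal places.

Let β = V/F and solve Σ zᵢ(Kᵢ−1)/(1+β(Kᵢ−1)) = 0.
Feasibility: ΣzᵢKᵢ = 1.1067, Σzᵢ/Kᵢ = 1.5662 — both > 1, two phases present.
Newton iteration, β⁰ = 0.5:
  β = 0.5000: g = -0.18886, g' = -0.5273 → β = 0.1418
  β = 0.1418: g = 0.00575, g' = -0.6249 → β = 0.1510
  β = 0.1510: g = 0.00004, g' = -0.6167 → β = 0.1511
Converged at β = 0.1511.

β = 0.1511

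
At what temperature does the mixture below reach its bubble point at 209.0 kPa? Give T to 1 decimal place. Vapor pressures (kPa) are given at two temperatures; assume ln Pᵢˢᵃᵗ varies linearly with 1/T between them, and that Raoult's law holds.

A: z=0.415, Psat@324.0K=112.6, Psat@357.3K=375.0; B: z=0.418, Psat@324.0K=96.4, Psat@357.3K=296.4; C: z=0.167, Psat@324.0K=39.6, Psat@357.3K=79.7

T = 346.8 K

Bubble-point temperature: ΣzᵢPᵢˢᵃᵗ(T) = P. Interpolate ln Pᵢˢᵃᵗ = aᵢ + bᵢ/T.
  T = 324.0 K: ΣzᵢPᵢˢᵃᵗ = 93.64 kPa
  T = 357.3 K: ΣzᵢPᵢˢᵃᵗ = 292.83 kPa
  T = 340.6 K: ΣzᵢPᵢˢᵃᵗ = 169.70 kPa
  T = 349.0 K: ΣzᵢPᵢˢᵃᵗ = 224.67 kPa
  T = 344.8 K: ΣzᵢPᵢˢᵃᵗ = 195.57 kPa
  T = 346.9 K: ΣzᵢPᵢˢᵃᵗ = 209.70 kPa
Interpolating between 344.8 K and 346.9 K gives T ≈ 346.8 K.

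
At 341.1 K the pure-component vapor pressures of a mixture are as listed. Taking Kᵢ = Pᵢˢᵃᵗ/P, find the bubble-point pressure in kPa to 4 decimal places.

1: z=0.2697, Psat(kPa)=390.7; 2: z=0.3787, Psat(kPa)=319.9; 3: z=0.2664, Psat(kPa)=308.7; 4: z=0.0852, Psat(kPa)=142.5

At the bubble point ψ → 0, so ΣzᵢKᵢ = 1 with Kᵢ = Pᵢˢᵃᵗ/P ⇒ P = ΣzᵢPᵢˢᵃᵗ.
P = 0.2697·390.7 + 0.3787·319.9 + 0.2664·308.7 + 0.0852·142.5 = 320.8966 kPa

Pbub = 320.8966 kPa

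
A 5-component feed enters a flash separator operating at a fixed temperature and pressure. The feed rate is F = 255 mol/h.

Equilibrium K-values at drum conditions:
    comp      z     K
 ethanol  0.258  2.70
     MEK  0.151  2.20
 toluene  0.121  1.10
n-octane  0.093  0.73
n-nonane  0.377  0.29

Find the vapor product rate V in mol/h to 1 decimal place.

V = 99.7 mol/h

Rachford–Rice: g(V/F) = Σ zᵢ(Kᵢ−1)/(1+V/F(Kᵢ−1)) = 0.
g(0) = ΣzᵢKᵢ − 1 = 0.339 and g(1) = 1 − Σzᵢ/Kᵢ = -0.702, so a root lies in (0, 1).
Newton iteration, V/F⁰ = 0.5:
  V/F = 0.500: g = -0.0822, g' = -0.770 → V/F = 0.393
  V/F = 0.393: g = -0.0018, g' = -0.744 → V/F = 0.391
Converged at V/F = 0.391.
Then V = V/F·F = 0.3908·255 = 99.7 mol/h and L = F − V = 155.3 mol/h.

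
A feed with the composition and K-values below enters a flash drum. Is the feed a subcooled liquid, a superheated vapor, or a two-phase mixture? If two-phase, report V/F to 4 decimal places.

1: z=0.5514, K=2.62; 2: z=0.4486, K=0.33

two-phase, V/F = 0.5461

ΣzᵢKᵢ = 1.5927; Σzᵢ/Kᵢ = 1.5699.
Both exceed 1, so a two-phase solution exists.
Let ψ = V/F and solve Σ zᵢ(Kᵢ−1)/(1+ψ(Kᵢ−1)) = 0.
Newton–Raphson from ψ = 0.52:
  ψ = 0.5200: g = 0.02357, g' = -0.9006 → ψ = 0.5462
  ψ = 0.5462: g = -0.00009, g' = -0.9082 → ψ = 0.5461
Converged at ψ = 0.5461.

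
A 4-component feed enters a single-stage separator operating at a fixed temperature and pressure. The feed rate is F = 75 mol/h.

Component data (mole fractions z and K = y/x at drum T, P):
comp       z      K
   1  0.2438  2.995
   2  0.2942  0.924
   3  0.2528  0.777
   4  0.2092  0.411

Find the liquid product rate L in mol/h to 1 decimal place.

Material balance + equilibrium reduce to Σ zᵢ(Kᵢ−1)/(1+ψ(Kᵢ−1)) = 0.
Feasibility: ΣzᵢKᵢ = 1.2844, Σzᵢ/Kᵢ = 1.2342 — both > 1, two phases present.
Iterate (Newton) starting at ψ = 0.36:
  ψ = 0.3600: g = 0.04242, g' = -0.4622 → ψ = 0.4518
  ψ = 0.4518: g = 0.00208, g' = -0.4205 → ψ = 0.4567
Converged at ψ = 0.4567.
Then V = ψ·F = 0.4567·75 = 34.3 mol/h and L = F − V = 40.7 mol/h.

L = 40.7 mol/h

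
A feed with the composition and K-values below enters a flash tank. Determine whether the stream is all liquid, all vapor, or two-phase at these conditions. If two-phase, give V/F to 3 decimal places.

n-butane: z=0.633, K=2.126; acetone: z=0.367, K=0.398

two-phase, V/F = 0.726

ΣzᵢKᵢ = 1.492; Σzᵢ/Kᵢ = 1.220.
Both exceed 1, so a two-phase solution exists.
Let ψ = V/F and solve Σ zᵢ(Kᵢ−1)/(1+ψ(Kᵢ−1)) = 0.
Iterate (Newton) starting at ψ = 0.5:
  ψ = 0.500: g = 0.1399, g' = -0.601 → ψ = 0.733
  ψ = 0.733: g = -0.0049, g' = -0.667 → ψ = 0.726
Converged at ψ = 0.726.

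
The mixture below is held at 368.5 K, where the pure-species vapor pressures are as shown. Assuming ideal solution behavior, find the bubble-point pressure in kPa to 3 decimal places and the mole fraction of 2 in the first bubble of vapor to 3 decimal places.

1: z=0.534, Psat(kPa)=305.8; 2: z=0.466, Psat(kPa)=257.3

Pbub = 283.199 kPa, y_2 = 0.423

At the bubble point ψ → 0, so ΣzᵢKᵢ = 1 with Kᵢ = Pᵢˢᵃᵗ/P ⇒ P = ΣzᵢPᵢˢᵃᵗ.
P = 0.534·305.8 + 0.466·257.3 = 283.199 kPa
yᵢ = zᵢPᵢˢᵃᵗ/P ⇒ y_2 = 0.466·257.3/283.199 = 0.423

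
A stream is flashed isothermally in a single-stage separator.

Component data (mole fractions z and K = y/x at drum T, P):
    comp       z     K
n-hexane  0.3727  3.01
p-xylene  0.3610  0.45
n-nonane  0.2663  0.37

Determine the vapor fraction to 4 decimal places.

Let ψ = V/F and solve Σ zᵢ(Kᵢ−1)/(1+ψ(Kᵢ−1)) = 0.
Check two-phase: ΣzᵢKᵢ = 1.3828 > 1 and Σzᵢ/Kᵢ = 1.6458 > 1, so g(0) = 0.3828 > 0 and g(1) = -0.6458 < 0.
Iterate (Newton) starting at ψ = 0.5:
  ψ = 0.5000: g = -0.14515, g' = -0.8076 → ψ = 0.3203
  ψ = 0.3203: g = 0.00457, g' = -0.8841 → ψ = 0.3254
Converged at ψ = 0.3254.

ψ = 0.3254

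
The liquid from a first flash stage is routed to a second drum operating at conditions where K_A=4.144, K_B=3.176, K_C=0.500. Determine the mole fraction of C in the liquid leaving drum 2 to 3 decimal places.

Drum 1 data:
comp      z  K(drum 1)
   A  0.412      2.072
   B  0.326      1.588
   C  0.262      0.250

Drum 1:
Material balance + equilibrium reduce to Σ zᵢ(Kᵢ−1)/(1+ψ₁(Kᵢ−1)) = 0.
Check two-phase: ΣzᵢKᵢ = 1.437 > 1 and Σzᵢ/Kᵢ = 1.452 > 1, so g(0) = 0.437 > 0 and g(1) = -0.452 < 0.
Newton iteration, ψ₁⁰ = 0.5:
  ψ₁ = 0.500: g = 0.1213, g' = -0.645 → ψ₁ = 0.688
  ψ₁ = 0.688: g = -0.0153, g' = -0.843 → ψ₁ = 0.670
  ψ₁ = 0.670: g = -0.0003, g' = -0.814 → ψ₁ = 0.669
Converged at ψ₁ = 0.669.
Drum-1 compositions:
  A: x = 0.240, y = 0.497
  B: x = 0.234, y = 0.371
  C: x = 0.526, y = 0.132
Drum-2 feed = drum-1 liquid: z₂ = (0.2399, 0.2339, 0.5262).
Drum 2:
Let ψ₂ = V/F and solve Σ zᵢ(Kᵢ−1)/(1+ψ₂(Kᵢ−1)) = 0.
Check two-phase: ΣzᵢKᵢ = 2.000 > 1 and Σzᵢ/Kᵢ = 1.184 > 1, so g(0) = 1.000 > 0 and g(1) = -0.184 < 0.
Newton iteration, ψ₂⁰ = 0.5:
  ψ₂ = 0.500: g = 0.1862, g' = -0.846 → ψ₂ = 0.720
  ψ₂ = 0.720: g = 0.0183, g' = -0.712 → ψ₂ = 0.746
Converged at ψ₂ = 0.746.
  A: x = 0.072, y = 0.297
  B: x = 0.089, y = 0.283
  C: x = 0.839, y = 0.420

x_C (drum 2) = 0.839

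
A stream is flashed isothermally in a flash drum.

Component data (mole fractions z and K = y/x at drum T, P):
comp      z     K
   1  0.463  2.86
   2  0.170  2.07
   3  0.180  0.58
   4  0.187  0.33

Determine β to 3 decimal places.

β = 0.874

Rachford–Rice: g(β) = Σ zᵢ(Kᵢ−1)/(1+β(Kᵢ−1)) = 0.
g(0) = ΣzᵢKᵢ − 1 = 0.842 and g(1) = 1 − Σzᵢ/Kᵢ = -0.121, so a root lies in (0, 1).
Iterate (Newton) starting at β = 0.37:
  β = 0.370: g = 0.3843, g' = -0.855 → β = 0.820
  β = 0.820: g = 0.0449, g' = -0.793 → β = 0.876
  β = 0.876: g = -0.0016, g' = -0.855 → β = 0.874
Converged at β = 0.874.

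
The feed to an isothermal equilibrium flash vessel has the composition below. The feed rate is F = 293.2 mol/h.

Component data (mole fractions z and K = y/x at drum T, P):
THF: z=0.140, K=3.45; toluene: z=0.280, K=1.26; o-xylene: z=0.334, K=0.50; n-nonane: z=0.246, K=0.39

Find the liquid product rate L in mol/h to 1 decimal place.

L = 259.6 mol/h

Newton–Raphson from ψ = 0.5:
  ψ = 0.500: g = -0.2200, g' = -0.523 → ψ = 0.079
  ψ = 0.079: g = 0.0272, g' = -0.800 → ψ = 0.113
  ψ = 0.113: g = 0.0012, g' = -0.733 → ψ = 0.115
Converged at ψ = 0.115.
Then V = ψ·F = 0.1146·293.2 = 33.6 mol/h and L = F − V = 259.6 mol/h.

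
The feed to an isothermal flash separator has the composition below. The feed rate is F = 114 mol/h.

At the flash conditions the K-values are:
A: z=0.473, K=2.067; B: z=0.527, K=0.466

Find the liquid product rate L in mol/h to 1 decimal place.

Let ψ = V/F and solve Σ zᵢ(Kᵢ−1)/(1+ψ(Kᵢ−1)) = 0.
Check two-phase: ΣzᵢKᵢ = 1.223 > 1 and Σzᵢ/Kᵢ = 1.360 > 1, so g(0) = 0.223 > 0 and g(1) = -0.360 < 0.
Newton–Raphson from ψ = 0.64:
  ψ = 0.640: g = -0.1276, g' = -0.537 → ψ = 0.402
  ψ = 0.402: g = -0.0053, g' = -0.507 → ψ = 0.392
Converged at ψ = 0.392.
Then V = ψ·F = 0.3919·114 = 44.7 mol/h and L = F − V = 69.3 mol/h.

L = 69.3 mol/h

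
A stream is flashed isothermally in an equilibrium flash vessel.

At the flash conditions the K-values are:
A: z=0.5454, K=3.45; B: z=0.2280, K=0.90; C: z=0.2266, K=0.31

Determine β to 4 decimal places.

Newton iteration, β⁰ = 0.5:
  β = 0.5000: g = 0.33784, g' = -0.9153 → β = 0.8691
  β = 0.8691: g = 0.01145, g' = -1.0103 → β = 0.8804
  β = 0.8804: g = -0.00012, g' = -1.0315 → β = 0.8803
Converged at β = 0.8803.

β = 0.8803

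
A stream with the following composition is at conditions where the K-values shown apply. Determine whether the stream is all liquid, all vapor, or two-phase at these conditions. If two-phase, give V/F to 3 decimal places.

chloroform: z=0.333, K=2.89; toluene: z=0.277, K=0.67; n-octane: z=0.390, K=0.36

ΣzᵢKᵢ = 1.288; Σzᵢ/Kᵢ = 1.612.
Both exceed 1, so a two-phase solution exists.
Material balance + equilibrium reduce to Σ zᵢ(Kᵢ−1)/(1+ψ(Kᵢ−1)) = 0.
Iterate (Newton) starting at ψ = 0.35:
  ψ = 0.350: g = -0.0462, g' = -0.735 → ψ = 0.287
  ψ = 0.287: g = 0.0012, g' = -0.776 → ψ = 0.289
Converged at ψ = 0.289.

two-phase, V/F = 0.289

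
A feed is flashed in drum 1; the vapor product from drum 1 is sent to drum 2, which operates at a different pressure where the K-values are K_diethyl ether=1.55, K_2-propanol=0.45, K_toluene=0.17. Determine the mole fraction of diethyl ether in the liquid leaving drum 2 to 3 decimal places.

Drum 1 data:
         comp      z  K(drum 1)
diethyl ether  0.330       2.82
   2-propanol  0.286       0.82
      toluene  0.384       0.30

x_diethyl ether (drum 2) = 0.545

Drum 1:
Material balance + equilibrium reduce to Σ zᵢ(Kᵢ−1)/(1+ψ₁(Kᵢ−1)) = 0.
Feasibility: ΣzᵢKᵢ = 1.280, Σzᵢ/Kᵢ = 1.746 — both > 1, two phases present.
Iterate (Newton) starting at ψ₁ = 0.5:
  ψ₁ = 0.500: g = -0.1557, g' = -0.756 → ψ₁ = 0.294
  ψ₁ = 0.294: g = -0.0017, g' = -0.772 → ψ₁ = 0.292
Converged at ψ₁ = 0.292.
Drum-1 compositions:
  diethyl ether: x = 0.215, y = 0.608
  2-propanol: x = 0.302, y = 0.248
  toluene: x = 0.483, y = 0.145
Drum-2 feed = drum-1 vapor: z₂ = (0.6077, 0.2475, 0.1448).
Drum 2:
Material balance + equilibrium reduce to Σ zᵢ(Kᵢ−1)/(1+ψ₂(Kᵢ−1)) = 0.
g(0) = ΣzᵢKᵢ − 1 = 0.078 and g(1) = 1 − Σzᵢ/Kᵢ = -0.794, so a root lies in (0, 1).
Iterate (Newton) starting at ψ₂ = 0.56:
  ψ₂ = 0.560: g = -0.1658, g' = -0.612 → ψ₂ = 0.289
  ψ₂ = 0.289: g = -0.0317, g' = -0.415 → ψ₂ = 0.213
  ψ₂ = 0.213: g = -0.0010, g' = -0.391 → ψ₂ = 0.210
Converged at ψ₂ = 0.210.
  diethyl ether: x = 0.545, y = 0.844
  2-propanol: x = 0.280, y = 0.126
  toluene: x = 0.175, y = 0.030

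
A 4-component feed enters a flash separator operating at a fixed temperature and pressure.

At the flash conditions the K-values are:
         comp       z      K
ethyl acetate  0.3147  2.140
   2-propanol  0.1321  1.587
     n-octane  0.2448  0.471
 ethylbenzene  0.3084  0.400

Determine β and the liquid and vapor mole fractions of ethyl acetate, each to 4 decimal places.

Rachford–Rice: g(β) = Σ zᵢ(Kᵢ−1)/(1+β(Kᵢ−1)) = 0.
Feasibility: ΣzᵢKᵢ = 1.1218, Σzᵢ/Kᵢ = 1.5210 — both > 1, two phases present.
Iterate (Newton) starting at β = 0.59:
  β = 0.5900: g = -0.20261, g' = -0.5821 → β = 0.2419
  β = 0.2419: g = -0.01587, g' = -0.5282 → β = 0.2119
  β = 0.2119: g = 0.00008, g' = -0.5339 → β = 0.2120
Converged at β = 0.2120.
Compositions from xᵢ = zᵢ/(1+β(Kᵢ−1)), yᵢ = Kᵢxᵢ:
  ethyl acetate: x = 0.2534, y = 0.5424
  2-propanol: x = 0.1175, y = 0.1864
  n-octane: x = 0.2757, y = 0.1299
  ethylbenzene: x = 0.3534, y = 0.1413

β = 0.2120, x_ethyl acetate = 0.2534, y_ethyl acetate = 0.5424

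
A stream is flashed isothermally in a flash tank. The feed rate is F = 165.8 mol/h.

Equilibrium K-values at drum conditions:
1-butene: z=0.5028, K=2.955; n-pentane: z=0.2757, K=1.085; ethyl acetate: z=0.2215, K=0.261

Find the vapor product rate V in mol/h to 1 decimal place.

V = 133.4 mol/h

Iterate (Newton) starting at V/F = 0.66:
  V/F = 0.6600: g = 0.13184, g' = -0.8291 → V/F = 0.8190
  V/F = 0.8190: g = -0.01485, g' = -1.0620 → V/F = 0.8050
  V/F = 0.8050: g = -0.00023, g' = -1.0290 → V/F = 0.8048
Converged at V/F = 0.8048.
Then V = V/F·F = 0.8048·165.8 = 133.4 mol/h and L = F − V = 32.4 mol/h.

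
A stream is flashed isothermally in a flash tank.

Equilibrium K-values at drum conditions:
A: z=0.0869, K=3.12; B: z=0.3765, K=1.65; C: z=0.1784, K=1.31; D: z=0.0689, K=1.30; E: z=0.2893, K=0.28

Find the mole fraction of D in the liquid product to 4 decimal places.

Rachford–Rice: g(ψ) = Σ zᵢ(Kᵢ−1)/(1+ψ(Kᵢ−1)) = 0.
Check two-phase: ΣzᵢKᵢ = 1.2966 > 1 and Σzᵢ/Kᵢ = 1.4784 > 1, so g(0) = 0.2966 > 0 and g(1) = -0.4784 < 0.
Newton iteration, ψ⁰ = 0.58:
  ψ = 0.5800: g = -0.03282, g' = -0.6214 → ψ = 0.5272
  ψ = 0.5272: g = -0.00109, g' = -0.5822 → ψ = 0.5253
Converged at ψ = 0.5253.
Compositions from xᵢ = zᵢ/(1+ψ(Kᵢ−1)), yᵢ = Kᵢxᵢ:
  A: x = 0.0411, y = 0.1283
  B: x = 0.2807, y = 0.4631
  C: x = 0.1534, y = 0.2010
  D: x = 0.0595, y = 0.0774
  E: x = 0.4653, y = 0.1303

x_D = 0.0595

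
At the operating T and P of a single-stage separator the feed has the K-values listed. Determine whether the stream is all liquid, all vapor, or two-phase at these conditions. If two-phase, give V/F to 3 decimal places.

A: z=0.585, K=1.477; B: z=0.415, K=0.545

ΣzᵢKᵢ = 1.090; Σzᵢ/Kᵢ = 1.158.
Both exceed 1, so a two-phase solution exists.
Material balance + equilibrium reduce to Σ zᵢ(Kᵢ−1)/(1+ψ(Kᵢ−1)) = 0.
Binary case is linear: z₁(K₁−1)(1+ψ(K₂−1)) + z₂(K₂−1)(1+ψ(K₁−1)) = 0
⇒ ψ = [z₁(K₁−1)+z₂(K₂−1)] / [−(K₁−1)(K₂−1)] = 0.0902/0.2170 = 0.416

two-phase, V/F = 0.416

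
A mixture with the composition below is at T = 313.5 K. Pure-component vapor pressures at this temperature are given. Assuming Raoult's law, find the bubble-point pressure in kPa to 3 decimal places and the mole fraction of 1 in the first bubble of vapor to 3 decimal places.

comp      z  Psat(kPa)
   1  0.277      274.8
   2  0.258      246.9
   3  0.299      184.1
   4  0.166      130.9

At the bubble point ψ → 0, so ΣzᵢKᵢ = 1 with Kᵢ = Pᵢˢᵃᵗ/P ⇒ P = ΣzᵢPᵢˢᵃᵗ.
P = 0.277·274.8 + 0.258·246.9 + 0.299·184.1 + 0.166·130.9 = 216.595 kPa
yᵢ = zᵢPᵢˢᵃᵗ/P ⇒ y_1 = 0.277·274.8/216.595 = 0.351

Pbub = 216.595 kPa, y_1 = 0.351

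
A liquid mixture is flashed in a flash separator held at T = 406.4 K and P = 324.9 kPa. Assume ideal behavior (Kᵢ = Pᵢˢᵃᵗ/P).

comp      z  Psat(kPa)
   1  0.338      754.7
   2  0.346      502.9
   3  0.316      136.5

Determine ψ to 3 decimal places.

Raoult's law: Kᵢ = Pᵢˢᵃᵗ/P = Pᵢˢᵃᵗ/324.9.
  K_1 = 754.7/324.9 = 2.32287, K_2 = 502.9/324.9 = 1.54786, K_3 = 136.5/324.9 = 0.42013
Let ψ = V/F and solve Σ zᵢ(Kᵢ−1)/(1+ψ(Kᵢ−1)) = 0.
Check two-phase: ΣzᵢKᵢ = 1.453 > 1 and Σzᵢ/Kᵢ = 1.121 > 1, so g(0) = 0.453 > 0 and g(1) = -0.121 < 0.
Newton iteration, ψ⁰ = 0.5:
  ψ = 0.500: g = 0.1599, g' = -0.489 → ψ = 0.827
  ψ = 0.827: g = -0.0080, g' = -0.576 → ψ = 0.813
Converged at ψ = 0.813.

ψ = 0.813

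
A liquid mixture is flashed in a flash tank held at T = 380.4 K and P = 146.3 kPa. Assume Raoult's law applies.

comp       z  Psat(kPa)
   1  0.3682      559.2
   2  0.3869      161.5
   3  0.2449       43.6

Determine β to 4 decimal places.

Raoult's law: Kᵢ = Pᵢˢᵃᵗ/P = Pᵢˢᵃᵗ/146.3.
  K_1 = 559.2/146.3 = 3.822283, K_2 = 161.5/146.3 = 1.103896, K_3 = 43.6/146.3 = 0.298018
Material balance + equilibrium reduce to Σ zᵢ(Kᵢ−1)/(1+β(Kᵢ−1)) = 0.
Check two-phase: ΣzᵢKᵢ = 1.9074 > 1 and Σzᵢ/Kᵢ = 1.2686 > 1, so g(0) = 0.9074 > 0 and g(1) = -0.2686 < 0.
Newton iteration, β⁰ = 0.56:
  β = 0.5600: g = 0.15742, g' = -0.7718 → β = 0.7640
  β = 0.7640: g = -0.00423, g' = -0.8592 → β = 0.7590
Converged at β = 0.7590.

β = 0.7590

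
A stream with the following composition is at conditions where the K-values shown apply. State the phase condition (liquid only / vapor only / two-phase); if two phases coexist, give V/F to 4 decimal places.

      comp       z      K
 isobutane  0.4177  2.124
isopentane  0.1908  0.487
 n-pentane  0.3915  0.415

two-phase, V/F = 0.2256

ΣzᵢKᵢ = 1.1426; Σzᵢ/Kᵢ = 1.5318.
Both exceed 1, so a two-phase solution exists.
Newton–Raphson from ψ = 0.5:
  ψ = 0.5000: g = -0.15479, g' = -0.5748 → ψ = 0.2307
  ψ = 0.2307: g = -0.00296, g' = -0.5764 → ψ = 0.2256
Converged at ψ = 0.2256.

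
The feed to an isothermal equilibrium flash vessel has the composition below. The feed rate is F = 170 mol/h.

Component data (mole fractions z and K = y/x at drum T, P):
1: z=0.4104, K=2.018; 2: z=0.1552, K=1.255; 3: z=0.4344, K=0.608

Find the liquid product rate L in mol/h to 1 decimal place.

L = 24.8 mol/h

Rachford–Rice: g(V/F) = Σ zᵢ(Kᵢ−1)/(1+V/F(Kᵢ−1)) = 0.
Feasibility: ΣzᵢKᵢ = 1.2871, Σzᵢ/Kᵢ = 1.0415 — both > 1, two phases present.
Newton iteration, V/F⁰ = 0.49:
  V/F = 0.4900: g = 0.10315, g' = -0.2996 → V/F = 0.8344
  V/F = 0.8344: g = 0.00549, g' = -0.2786 → V/F = 0.8541
  V/F = 0.8541: g = -0.00001, g' = -0.2794 → V/F = 0.8540
Converged at V/F = 0.8540.
Then V = V/F·F = 0.8540·170 = 145.2 mol/h and L = F − V = 24.8 mol/h.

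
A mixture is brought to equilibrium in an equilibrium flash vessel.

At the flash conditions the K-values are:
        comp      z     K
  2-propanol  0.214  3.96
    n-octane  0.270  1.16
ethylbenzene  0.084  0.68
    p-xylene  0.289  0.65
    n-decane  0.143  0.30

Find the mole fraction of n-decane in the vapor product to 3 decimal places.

Material balance + equilibrium reduce to Σ zᵢ(Kᵢ−1)/(1+ψ(Kᵢ−1)) = 0.
g(0) = ΣzᵢKᵢ − 1 = 0.449 and g(1) = 1 − Σzᵢ/Kᵢ = -0.332, so a root lies in (0, 1).
Newton–Raphson from ψ = 0.48:
  ψ = 0.480: g = -0.0023, g' = -0.548 → ψ = 0.476
Converged at ψ = 0.476.
Compositions from xᵢ = zᵢ/(1+ψ(Kᵢ−1)), yᵢ = Kᵢxᵢ:
  2-propanol: x = 0.089, y = 0.352
  n-octane: x = 0.251, y = 0.291
  ethylbenzene: x = 0.099, y = 0.067
  p-xylene: x = 0.347, y = 0.225
  n-decane: x = 0.214, y = 0.064

y_n-decane = 0.064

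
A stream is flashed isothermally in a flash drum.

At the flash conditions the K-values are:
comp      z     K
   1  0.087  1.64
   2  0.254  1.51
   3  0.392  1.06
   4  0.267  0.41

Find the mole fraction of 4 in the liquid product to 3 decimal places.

x_4 = 0.315

Rachford–Rice: g(β) = Σ zᵢ(Kᵢ−1)/(1+β(Kᵢ−1)) = 0.
Check two-phase: ΣzᵢKᵢ = 1.051 > 1 and Σzᵢ/Kᵢ = 1.242 > 1, so g(0) = 0.051 > 0 and g(1) = -0.242 < 0.
Newton iteration, β⁰ = 0.61:
  β = 0.610: g = -0.0846, g' = -0.285 → β = 0.313
  β = 0.313: g = -0.0121, g' = -0.215 → β = 0.257
  β = 0.257: g = -0.0002, g' = -0.208 → β = 0.256
Converged at β = 0.256.
Compositions from xᵢ = zᵢ/(1+β(Kᵢ−1)), yᵢ = Kᵢxᵢ:
  1: x = 0.075, y = 0.123
  2: x = 0.225, y = 0.339
  3: x = 0.386, y = 0.409
  4: x = 0.315, y = 0.129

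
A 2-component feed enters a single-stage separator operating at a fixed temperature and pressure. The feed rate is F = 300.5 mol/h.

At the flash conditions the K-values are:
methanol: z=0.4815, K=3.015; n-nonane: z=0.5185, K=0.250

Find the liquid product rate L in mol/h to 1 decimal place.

Material balance + equilibrium reduce to Σ zᵢ(Kᵢ−1)/(1+ψ(Kᵢ−1)) = 0.
g(0) = ΣzᵢKᵢ − 1 = 0.5813 and g(1) = 1 − Σzᵢ/Kᵢ = -1.2337, so a root lies in (0, 1).
Newton iteration, ψ⁰ = 0.32:
  ψ = 0.3200: g = 0.07819, g' = -1.2276 → ψ = 0.3837
  ψ = 0.3837: g = 0.00117, g' = -1.1968 → ψ = 0.3847
Converged at ψ = 0.3847.
Then V = ψ·F = 0.3847·300.5 = 115.6 mol/h and L = F − V = 184.9 mol/h.

L = 184.9 mol/h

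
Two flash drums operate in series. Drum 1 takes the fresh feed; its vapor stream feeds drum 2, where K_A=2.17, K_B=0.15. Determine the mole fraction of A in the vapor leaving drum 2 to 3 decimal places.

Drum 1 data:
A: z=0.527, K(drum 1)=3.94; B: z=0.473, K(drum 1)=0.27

y_A (drum 2) = 0.913

Drum 1:
Newton–Raphson from ψ₁ = 0.5:
  ψ₁ = 0.500: g = 0.0835, g' = -1.372 → ψ₁ = 0.561
Converged at ψ₁ = 0.561.
Drum-1 compositions:
  A: x = 0.199, y = 0.784
  B: x = 0.801, y = 0.216
Drum-2 feed = drum-1 vapor: z₂ = (0.7837, 0.2163).
Drum 2:
Binary case is linear: z₁(K₁−1)(1+ψ₂(K₂−1)) + z₂(K₂−1)(1+ψ₂(K₁−1)) = 0
⇒ ψ₂ = [z₁(K₁−1)+z₂(K₂−1)] / [−(K₁−1)(K₂−1)] = 0.7331/0.9945 = 0.737
  A: x = 0.421, y = 0.913
  B: x = 0.579, y = 0.087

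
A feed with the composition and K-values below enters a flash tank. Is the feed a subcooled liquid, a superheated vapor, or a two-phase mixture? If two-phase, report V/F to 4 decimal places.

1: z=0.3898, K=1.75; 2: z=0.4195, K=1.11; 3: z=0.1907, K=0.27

ΣzᵢKᵢ = 1.1993; Σzᵢ/Kᵢ = 1.3070.
Both exceed 1, so a two-phase solution exists.
Material balance + equilibrium reduce to Σ zᵢ(Kᵢ−1)/(1+ψ(Kᵢ−1)) = 0.
Newton–Raphson from ψ = 0.45:
  ψ = 0.4500: g = 0.05523, g' = -0.3526 → ψ = 0.6067
  ψ = 0.6067: g = -0.00569, g' = -0.4354 → ψ = 0.5936
  ψ = 0.5936: g = -0.00006, g' = -0.4259 → ψ = 0.5935
Converged at ψ = 0.5935.

two-phase, V/F = 0.5935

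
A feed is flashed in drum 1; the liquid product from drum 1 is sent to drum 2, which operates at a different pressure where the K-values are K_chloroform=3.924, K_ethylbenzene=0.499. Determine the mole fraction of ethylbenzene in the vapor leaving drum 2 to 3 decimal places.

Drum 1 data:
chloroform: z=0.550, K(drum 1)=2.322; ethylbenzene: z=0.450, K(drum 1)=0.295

Drum 1:
Binary case is linear: z₁(K₁−1)(1+ψ₁(K₂−1)) + z₂(K₂−1)(1+ψ₁(K₁−1)) = 0
⇒ ψ₁ = [z₁(K₁−1)+z₂(K₂−1)] / [−(K₁−1)(K₂−1)] = 0.4099/0.9320 = 0.440
Drum-1 compositions:
  chloroform: x = 0.348, y = 0.808
  ethylbenzene: x = 0.652, y = 0.192
Drum-2 feed = drum-1 liquid: z₂ = (0.3478, 0.6522).
Drum 2:
Let ψ₂ = V/F and solve Σ zᵢ(Kᵢ−1)/(1+ψ₂(Kᵢ−1)) = 0.
g(0) = ΣzᵢKᵢ − 1 = 0.690 and g(1) = 1 − Σzᵢ/Kᵢ = -0.396, so a root lies in (0, 1).
Binary case is linear: z₁(K₁−1)(1+ψ₂(K₂−1)) + z₂(K₂−1)(1+ψ₂(K₁−1)) = 0
⇒ ψ₂ = [z₁(K₁−1)+z₂(K₂−1)] / [−(K₁−1)(K₂−1)] = 0.6902/1.4649 = 0.471
  chloroform: x = 0.146, y = 0.574
  ethylbenzene: x = 0.854, y = 0.426

y_ethylbenzene (drum 2) = 0.426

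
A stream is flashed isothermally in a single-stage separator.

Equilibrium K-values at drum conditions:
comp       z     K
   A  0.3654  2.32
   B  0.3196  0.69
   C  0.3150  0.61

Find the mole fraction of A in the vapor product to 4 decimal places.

y_A = 0.4871

Let β = V/F and solve Σ zᵢ(Kᵢ−1)/(1+β(Kᵢ−1)) = 0.
Feasibility: ΣzᵢKᵢ = 1.2604, Σzᵢ/Kᵢ = 1.1371 — both > 1, two phases present.
Newton–Raphson from β = 0.63:
  β = 0.6300: g = -0.02265, g' = -0.3214 → β = 0.5595
  β = 0.5595: g = 0.00042, g' = -0.3340 → β = 0.5608
Converged at β = 0.5608.
Compositions from xᵢ = zᵢ/(1+β(Kᵢ−1)), yᵢ = Kᵢxᵢ:
  A: x = 0.2100, y = 0.4871
  B: x = 0.3869, y = 0.2669
  C: x = 0.4032, y = 0.2459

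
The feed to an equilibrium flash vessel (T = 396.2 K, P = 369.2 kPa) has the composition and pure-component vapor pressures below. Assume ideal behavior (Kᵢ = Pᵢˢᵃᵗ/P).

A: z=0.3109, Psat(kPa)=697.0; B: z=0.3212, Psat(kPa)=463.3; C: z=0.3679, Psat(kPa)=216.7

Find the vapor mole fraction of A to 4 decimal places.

y_A = 0.3414

Raoult's law: Kᵢ = Pᵢˢᵃᵗ/P = Pᵢˢᵃᵗ/369.2.
  K_A = 697.0/369.2 = 1.887866, K_B = 463.3/369.2 = 1.254875, K_C = 216.7/369.2 = 0.586945
Material balance + equilibrium reduce to Σ zᵢ(Kᵢ−1)/(1+β(Kᵢ−1)) = 0.
Check two-phase: ΣzᵢKᵢ = 1.2059 > 1 and Σzᵢ/Kᵢ = 1.0475 > 1, so g(0) = 0.2059 > 0 and g(1) = -0.0475 < 0.
Iterate (Newton) starting at β = 0.5:
  β = 0.5000: g = 0.07227, g' = -0.2337 → β = 0.8093
  β = 0.8093: g = 0.00022, g' = -0.2390 → β = 0.8102
Converged at β = 0.8102.
Compositions from xᵢ = zᵢ/(1+β(Kᵢ−1)), yᵢ = Kᵢxᵢ:
  A: x = 0.1808, y = 0.3414
  B: x = 0.2662, y = 0.3341
  C: x = 0.5530, y = 0.3246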